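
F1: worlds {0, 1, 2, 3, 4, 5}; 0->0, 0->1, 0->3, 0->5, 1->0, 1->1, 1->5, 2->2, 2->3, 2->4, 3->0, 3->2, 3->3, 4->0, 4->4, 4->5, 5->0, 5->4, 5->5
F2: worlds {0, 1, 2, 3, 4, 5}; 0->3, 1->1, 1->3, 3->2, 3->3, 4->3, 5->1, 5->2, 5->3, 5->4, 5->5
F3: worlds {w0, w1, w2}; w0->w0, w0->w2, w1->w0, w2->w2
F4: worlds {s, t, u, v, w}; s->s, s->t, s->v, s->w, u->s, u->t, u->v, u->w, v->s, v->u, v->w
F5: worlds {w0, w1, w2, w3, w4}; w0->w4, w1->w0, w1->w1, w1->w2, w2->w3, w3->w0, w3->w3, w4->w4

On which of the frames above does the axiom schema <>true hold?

F1, F3, F5

This is the axiom for seriality; its first-order frame correspondent is forall x exists y Rxy.
F1: ✓.
F2: fails — world 2 has no successor.
F3: ✓.
F4: fails — world t has no successor.
F5: ✓.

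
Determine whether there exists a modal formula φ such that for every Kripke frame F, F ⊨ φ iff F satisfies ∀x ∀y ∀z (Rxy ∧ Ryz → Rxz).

The condition is transitivity. A defining modal formula is □r → □□r.
Suppose □r→□□r is valid. Take Rxy, Ryz and set V(r)={w : Rxw}. Then □r at x, so □□r at x, so □r at y, so r at z, i.e. Rxz.

Yes, by □r → □□r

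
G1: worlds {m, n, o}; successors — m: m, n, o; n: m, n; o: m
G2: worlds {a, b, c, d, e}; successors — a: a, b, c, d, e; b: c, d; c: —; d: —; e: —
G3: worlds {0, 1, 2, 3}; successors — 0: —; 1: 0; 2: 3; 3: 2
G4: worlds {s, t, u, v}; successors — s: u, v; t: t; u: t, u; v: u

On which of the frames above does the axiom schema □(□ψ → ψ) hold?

none

This is the axiom for shift-reflexivity; its first-order frame correspondent is ∀x ∀y (Rxy → Ryy).
G1: fails — Rmo but not Roo.
G2: fails — Rbc but not Rcc.
G3: fails — R10 but not R00.
G4: fails — Rsv but not Rvv.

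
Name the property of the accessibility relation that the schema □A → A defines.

Suppose □A→A is valid. At any x set V(A)={w : Rxw}. Then □A holds at x, so A holds at x, i.e. Rxx.
Conversely, on a frame with reflexivity the schema holds at every world under every valuation.
So the correspondent is reflexivity.

reflexivity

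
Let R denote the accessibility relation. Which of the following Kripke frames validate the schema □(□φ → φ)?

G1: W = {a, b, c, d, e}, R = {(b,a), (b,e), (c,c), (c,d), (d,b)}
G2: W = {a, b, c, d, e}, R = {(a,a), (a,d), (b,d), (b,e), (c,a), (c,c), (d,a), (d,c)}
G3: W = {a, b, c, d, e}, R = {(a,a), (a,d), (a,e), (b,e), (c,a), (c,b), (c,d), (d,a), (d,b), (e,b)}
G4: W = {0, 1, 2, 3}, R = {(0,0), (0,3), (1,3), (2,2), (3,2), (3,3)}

G4

Frame correspondent (Sahlqvist): ∀x ∀y (Rxy → Ryy) — i.e. shift-reflexivity.
G1: fails — Rcd but not Rdd.
G2: fails — Rbe but not Ree.
G3: fails — Reb but not Rbb.
G4: condition met.
Valid on: G4.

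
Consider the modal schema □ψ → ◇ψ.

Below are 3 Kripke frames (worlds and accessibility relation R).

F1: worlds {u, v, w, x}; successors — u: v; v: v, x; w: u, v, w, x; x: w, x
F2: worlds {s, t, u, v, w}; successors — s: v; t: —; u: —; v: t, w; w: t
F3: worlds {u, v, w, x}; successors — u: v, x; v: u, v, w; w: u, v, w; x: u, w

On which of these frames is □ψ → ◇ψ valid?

F1, F3

This is the axiom for seriality; its first-order frame correspondent is ∀x ∃y Rxy.
F1: satisfies the condition.
F2: fails — world t has no successor.
F3: satisfies the condition.
Valid on: F1, F3.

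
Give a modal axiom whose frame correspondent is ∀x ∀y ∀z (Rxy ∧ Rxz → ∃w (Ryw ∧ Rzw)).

This is convergence; the standard corresponding axiom is .2: ◇□s → □◇s.

◇□s → □◇s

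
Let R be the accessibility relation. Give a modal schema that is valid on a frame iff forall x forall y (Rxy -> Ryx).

The condition is symmetry. The B schema ψ → □◇ψ defines it.
Suppose ψ→□◇ψ is valid. Take Rxy and set V(ψ)={x}. Then ψ at x, so □◇ψ at x, so ◇ψ at y, so some z with Ryz has ψ; z=x, i.e. Ryx.

ψ → □◇ψ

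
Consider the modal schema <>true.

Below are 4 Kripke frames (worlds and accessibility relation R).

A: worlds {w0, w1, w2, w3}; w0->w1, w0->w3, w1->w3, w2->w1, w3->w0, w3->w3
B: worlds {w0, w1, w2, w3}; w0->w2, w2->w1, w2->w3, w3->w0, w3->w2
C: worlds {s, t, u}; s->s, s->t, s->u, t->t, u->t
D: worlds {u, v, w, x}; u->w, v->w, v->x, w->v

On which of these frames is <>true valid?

This is the axiom for seriality; its first-order frame correspondent is forall x exists y Rxy.
A: condition met.
B: fails — world w1 has no successor.
C: condition met.
D: fails — world x has no successor.

A, C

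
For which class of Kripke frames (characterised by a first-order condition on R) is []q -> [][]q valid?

Suppose □q→□□q is valid. Take Rxy, Ryz and set V(q)={w : Rxw}. Then □q at x, so □□q at x, so □q at y, so q at z, i.e. Rxz.

Transitivity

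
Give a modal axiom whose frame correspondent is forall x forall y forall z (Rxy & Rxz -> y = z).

◇q → □q

This is partial functionality; the standard corresponding axiom is CD: ◇q → □q.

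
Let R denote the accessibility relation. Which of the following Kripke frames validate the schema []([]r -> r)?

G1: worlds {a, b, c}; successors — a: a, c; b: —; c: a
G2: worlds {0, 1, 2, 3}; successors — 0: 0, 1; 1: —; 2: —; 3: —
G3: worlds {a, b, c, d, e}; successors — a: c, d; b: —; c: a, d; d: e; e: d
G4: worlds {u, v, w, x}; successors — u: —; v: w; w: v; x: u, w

none

The schema corresponds to shift-reflexivity: forall x forall y (Rxy -> Ryy).
G1: fails — Rac but not Rcc.
G2: fails — R01 but not R11.
G3: fails — Rde but not Ree.
G4: fails — Rxw but not Rww.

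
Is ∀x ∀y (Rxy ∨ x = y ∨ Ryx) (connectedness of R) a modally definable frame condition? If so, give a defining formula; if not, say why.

Not modally definable

Any modally definable frame class is closed under disjoint unions.
Take 4 disjoint single-world reflexive frames: each is trivially connected, but their disjoint union has 4 worlds with no edge between distinct components, so it is not connected.
Hence connectedness of R is not modally definable.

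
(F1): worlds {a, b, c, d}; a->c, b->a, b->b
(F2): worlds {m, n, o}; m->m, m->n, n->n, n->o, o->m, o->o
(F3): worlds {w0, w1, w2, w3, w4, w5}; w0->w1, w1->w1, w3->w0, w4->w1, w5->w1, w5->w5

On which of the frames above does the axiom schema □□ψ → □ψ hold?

Frame correspondent (Sahlqvist): ∀x ∀y (Rxy → ∃z (Rxz ∧ Rzy)) — i.e. density.
(F1): fails — Rac but no z with Raz and Rzc.
(F2): holds.
(F3): fails — Rw3w0 but no z with Rw3z and Rzw0.
Valid on: (F2).

(F2)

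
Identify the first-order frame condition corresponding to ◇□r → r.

symmetry: ∀x ∀y (Rxy → Ryx)

Replacing r by ¬r and contraposing gives the equivalent schema r → □◇r.
Suppose r→□◇r is valid. Take Rxy and set V(r)={x}. Then r at x, so □◇r at x, so ◇r at y, so some z with Ryz has r; z=x, i.e. Ryx.
Conversely, on a frame with symmetry the schema holds at every world under every valuation.
Frame condition: ∀x ∀y (Rxy → Ryx).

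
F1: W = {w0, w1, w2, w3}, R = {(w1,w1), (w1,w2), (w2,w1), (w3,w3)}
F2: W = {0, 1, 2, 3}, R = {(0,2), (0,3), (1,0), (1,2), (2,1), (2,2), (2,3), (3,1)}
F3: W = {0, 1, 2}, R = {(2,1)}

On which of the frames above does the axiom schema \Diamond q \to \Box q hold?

This is the axiom for partial functionality; its first-order frame correspondent is \forall x \forall y \forall z (Rxy \wedge Rxz \to y = z).
F1: fails — w1 sees both w1 and w2.
F2: fails — 0 sees both 2 and 3.
F3: condition met.
Valid on: F3.

F3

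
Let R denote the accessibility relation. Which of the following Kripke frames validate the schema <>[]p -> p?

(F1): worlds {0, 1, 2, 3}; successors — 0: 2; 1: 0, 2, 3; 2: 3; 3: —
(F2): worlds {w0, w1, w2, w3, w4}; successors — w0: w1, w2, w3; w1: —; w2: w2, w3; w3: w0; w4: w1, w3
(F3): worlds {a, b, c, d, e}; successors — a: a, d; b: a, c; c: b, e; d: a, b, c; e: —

This is the axiom for symmetry; its first-order frame correspondent is forall x forall y (Rxy -> Ryx).
(F1): fails — R10 but not R01.
(F2): fails — Rw4w1 but not Rw1w4.
(F3): fails — Rdc but not Rcd.

none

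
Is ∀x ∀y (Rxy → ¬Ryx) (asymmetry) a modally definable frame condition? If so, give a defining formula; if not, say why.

Any modally definable frame class is closed under surjective bounded morphisms.
The 4-cycle (worlds w0,w1,w2,w3 with w0→w1→w2→w3→w0) is asymmetric. Mapping every world to a single reflexive point • is a surjective bounded morphism, and the reflexive point is not asymmetric (R•• but asymmetry requires ¬R••).
So no modal formula (or set of formulas) defines exactly the asymmetric frames.

No — not modally definable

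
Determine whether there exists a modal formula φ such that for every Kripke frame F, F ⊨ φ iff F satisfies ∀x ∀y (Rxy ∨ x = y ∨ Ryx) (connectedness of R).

If a class were modally definable it would be closed under disjoint unions (Goldblatt–Thomason).
Take 3 disjoint single-world reflexive frames: each is trivially connected, but their disjoint union has 3 worlds with no edge between distinct components, so it is not connected.
So no modal formula (or set of formulas) defines exactly the connected frames.

No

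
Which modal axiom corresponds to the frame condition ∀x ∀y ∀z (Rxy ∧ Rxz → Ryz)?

This is the Euclidean property; the standard corresponding axiom is 5: ◇r → □◇r.

◇r → □◇r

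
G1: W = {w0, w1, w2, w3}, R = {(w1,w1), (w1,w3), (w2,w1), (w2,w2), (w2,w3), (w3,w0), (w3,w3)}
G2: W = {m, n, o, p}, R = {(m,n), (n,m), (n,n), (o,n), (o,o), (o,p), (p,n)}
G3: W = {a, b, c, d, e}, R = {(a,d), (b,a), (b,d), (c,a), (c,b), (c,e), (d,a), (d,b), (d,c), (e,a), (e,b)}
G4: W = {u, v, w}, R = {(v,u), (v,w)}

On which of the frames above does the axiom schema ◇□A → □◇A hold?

This is the axiom for convergence; its first-order frame correspondent is ∀x ∀y ∀z (Rxy ∧ Rxz → ∃w (Ryw ∧ Rzw)).
G1: fails — Rw3w0 and Rw3w0 but w0 and w0 have no common successor.
G2: holds.
G3: fails — Rba and Rbd but a and d have no common successor.
G4: fails — Rvu and Rvu but u and u have no common successor.

G2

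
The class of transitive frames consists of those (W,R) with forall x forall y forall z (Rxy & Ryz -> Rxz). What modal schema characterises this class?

A defining formula is □r → □□r (the 4 axiom).
Suppose □r→□□r is valid. Take Rxy, Ryz and set V(r)={w : Rxw}. Then □r at x, so □□r at x, so □r at y, so r at z, i.e. Rxz.

□r → □□r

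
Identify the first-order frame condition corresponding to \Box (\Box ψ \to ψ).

Shift-reflexivity

Suppose □(□ψ→ψ) is valid. Take Rxy and set V(ψ)={w : Ryw}. Then at y, □ψ holds; since □(□ψ→ψ) at x, □ψ→ψ at y, so ψ at y, i.e. Ryy.
Conversely, any frame satisfying \forall x \forall y (Rxy \to Ryy) validates the schema.
Frame condition: \forall x \forall y (Rxy \to Ryy).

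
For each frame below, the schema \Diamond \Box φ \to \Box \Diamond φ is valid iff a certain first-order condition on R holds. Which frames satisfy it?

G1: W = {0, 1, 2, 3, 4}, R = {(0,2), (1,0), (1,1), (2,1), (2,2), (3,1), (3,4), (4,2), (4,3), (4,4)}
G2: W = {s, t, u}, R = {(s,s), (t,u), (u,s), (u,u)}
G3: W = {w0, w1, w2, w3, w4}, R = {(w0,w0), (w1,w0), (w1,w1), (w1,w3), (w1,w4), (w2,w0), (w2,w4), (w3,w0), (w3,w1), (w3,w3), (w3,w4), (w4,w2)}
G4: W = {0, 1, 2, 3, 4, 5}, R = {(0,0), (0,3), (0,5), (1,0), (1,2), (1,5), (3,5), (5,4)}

G2

The schema corresponds to convergence: \forall x \forall y \forall z (Rxy \wedge Rxz \to \exists w (Ryw \wedge Rzw)).
G1: fails — R10 and R11 but 0 and 1 have no common successor.
G2: satisfies the condition.
G3: fails — Rw1w1 and Rw1w4 but w1 and w4 have no common successor.
G4: fails — R00 and R05 but 0 and 5 have no common successor.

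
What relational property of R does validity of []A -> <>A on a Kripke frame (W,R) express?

seriality

Suppose □A→◇A is valid. At any x set V(A)=W. Then □A at x, so ◇A at x, so x has a successor.
Conversely, any frame satisfying forall x exists y Rxy validates the schema.
Frame condition: forall x exists y Rxy.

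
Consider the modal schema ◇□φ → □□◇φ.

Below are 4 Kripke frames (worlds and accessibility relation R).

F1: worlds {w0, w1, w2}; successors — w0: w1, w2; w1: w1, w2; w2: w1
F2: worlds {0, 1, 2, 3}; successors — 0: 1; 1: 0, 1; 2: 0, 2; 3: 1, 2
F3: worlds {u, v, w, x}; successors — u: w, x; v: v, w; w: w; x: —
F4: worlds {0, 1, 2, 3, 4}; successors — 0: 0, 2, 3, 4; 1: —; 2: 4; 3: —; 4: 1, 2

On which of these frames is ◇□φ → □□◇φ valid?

The schema corresponds to a generalized confluence (Geach) condition: ∀x ∀y ∀z ((xRy ∧ xR²z) → ∃w (yRw ∧ zRw)).
F1: satisfies the condition.
F2: fails — 2R0, 2R²2 but no w with 0Rw and 2Rw.
F3: fails — uRx, uR²w but no t with xRt and wRt.
F4: fails — 0R0, 0R²1 but no w with 0Rw and 1Rw.

F1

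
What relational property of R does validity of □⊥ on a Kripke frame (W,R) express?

Emptiness of R

This is the Ver axiom.
Its frame correspondent is emptiness of R — ∀x ∀y ¬Rxy.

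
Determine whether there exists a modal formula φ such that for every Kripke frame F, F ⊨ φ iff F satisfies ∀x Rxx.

Yes: it is reflexivity, defined by the T schema □q → q.
Suppose □q→q is valid. At any x set V(q)={w : Rxw}. Then □q holds at x, so q holds at x, i.e. Rxx.

Definable; □q → q defines it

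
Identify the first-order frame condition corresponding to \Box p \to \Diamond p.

Seriality

Suppose □p→◇p is valid. At any x set V(p)=W. Then □p at x, so ◇p at x, so x has a successor.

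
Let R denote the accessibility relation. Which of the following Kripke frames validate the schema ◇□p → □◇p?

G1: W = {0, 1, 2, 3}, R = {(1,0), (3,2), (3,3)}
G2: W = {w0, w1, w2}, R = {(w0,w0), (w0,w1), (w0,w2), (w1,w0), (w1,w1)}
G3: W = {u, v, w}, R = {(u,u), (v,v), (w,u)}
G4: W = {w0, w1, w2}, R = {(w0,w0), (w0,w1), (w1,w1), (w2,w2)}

This is the axiom for convergence; its first-order frame correspondent is ∀x ∀y ∀z (Rxy ∧ Rxz → ∃w (Ryw ∧ Rzw)).
G1: fails — R10 and R10 but 0 and 0 have no common successor.
G2: fails — Rw0w1 and Rw0w2 but w1 and w2 have no common successor.
G3: condition met.
G4: condition met.

G3, G4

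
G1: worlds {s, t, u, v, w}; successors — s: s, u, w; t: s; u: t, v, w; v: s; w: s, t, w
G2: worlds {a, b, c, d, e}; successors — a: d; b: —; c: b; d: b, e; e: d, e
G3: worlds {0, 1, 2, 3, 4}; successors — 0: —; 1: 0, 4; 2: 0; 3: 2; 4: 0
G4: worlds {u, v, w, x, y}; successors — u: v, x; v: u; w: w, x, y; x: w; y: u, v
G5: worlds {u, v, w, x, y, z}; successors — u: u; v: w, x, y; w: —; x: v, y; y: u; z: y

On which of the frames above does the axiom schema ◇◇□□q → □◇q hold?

G1

Frame correspondent (Sahlqvist): ∀x ∀y ∀z ((xR²y ∧ xRz) → ∃w (yR²w ∧ zRw)) — i.e. a generalized confluence (Geach) condition.
G1: ✓.
G2: fails — aR²b, aRd but no w with bR²w and dRw.
G3: fails — 1R²0, 1R0 but no w with 0R²w and 0Rw.
G4: fails — wR²v, wRx but no t with vR²t and xRt.
G5: fails — vR²u, vRw but no t with uR²t and wRt.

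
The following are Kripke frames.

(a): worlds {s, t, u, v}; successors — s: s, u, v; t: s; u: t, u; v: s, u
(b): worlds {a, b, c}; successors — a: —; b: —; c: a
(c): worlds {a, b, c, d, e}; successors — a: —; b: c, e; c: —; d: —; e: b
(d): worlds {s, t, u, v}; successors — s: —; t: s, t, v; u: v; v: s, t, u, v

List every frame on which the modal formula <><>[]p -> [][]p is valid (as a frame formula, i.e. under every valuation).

(b)

This is the axiom for a generalized confluence (Geach) condition; its first-order frame correspondent is forall x forall y forall z ((x R^2 y & x R^2 z) -> exists w (yRw & z = w)).
(a): fails — sR²s, sR²t but no w with sRw and t=w.
(b): ✓.
(c): fails — bR²b, bR²b but no w with bRw and b=w.
(d): fails — tR²s, tR²s but no w with sRw and s=w.
Valid on: (b).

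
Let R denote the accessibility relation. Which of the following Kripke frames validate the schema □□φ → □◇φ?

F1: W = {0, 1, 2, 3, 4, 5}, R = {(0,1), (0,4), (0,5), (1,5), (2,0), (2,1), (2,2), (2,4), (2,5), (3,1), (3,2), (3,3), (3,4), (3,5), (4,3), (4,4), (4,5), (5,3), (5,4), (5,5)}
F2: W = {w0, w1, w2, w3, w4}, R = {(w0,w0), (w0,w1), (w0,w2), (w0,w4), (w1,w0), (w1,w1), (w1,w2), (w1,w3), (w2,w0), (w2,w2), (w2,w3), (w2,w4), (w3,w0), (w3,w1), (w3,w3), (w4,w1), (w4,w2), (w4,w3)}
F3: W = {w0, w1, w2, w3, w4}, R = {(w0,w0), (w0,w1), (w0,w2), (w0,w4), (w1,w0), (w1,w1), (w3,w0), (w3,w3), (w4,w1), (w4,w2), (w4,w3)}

The schema corresponds to a generalized confluence (Geach) condition: ∀x ∀z (xRz → ∃w (xR²w ∧ zRw)).
F1: ✓.
F2: ✓.
F3: fails — w0Rw2 but no w with w0R²w and w2Rw.

F1, F2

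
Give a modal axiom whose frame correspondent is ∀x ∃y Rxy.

□s → ◇s

This is seriality; the standard corresponding axiom is D: □s → ◇s.
Suppose □s→◇s is valid. At any x set V(s)=W. Then □s at x, so ◇s at x, so x has a successor.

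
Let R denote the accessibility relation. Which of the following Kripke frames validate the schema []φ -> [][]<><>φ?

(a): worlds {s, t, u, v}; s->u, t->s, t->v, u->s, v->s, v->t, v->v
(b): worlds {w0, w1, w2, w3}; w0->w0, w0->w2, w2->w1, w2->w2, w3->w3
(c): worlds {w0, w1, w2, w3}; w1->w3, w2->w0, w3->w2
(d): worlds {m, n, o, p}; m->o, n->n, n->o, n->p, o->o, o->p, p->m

(d)

The schema corresponds to a generalized confluence (Geach) condition: forall x forall z (x R^2 z -> exists w (xRw & z R^2 w)).
(a): fails — sR²s but no w with sRw and sR²w.
(b): fails — w0R²w1 but no w with w0Rw and w1R²w.
(c): fails — w1R²w2 but no w with w1Rw and w2R²w.
(d): holds.
Valid on: (d).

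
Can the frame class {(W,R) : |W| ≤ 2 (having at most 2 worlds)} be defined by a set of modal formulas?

Any modally definable frame class is closed under disjoint unions.
Any modal formula valid on each of 3 disjoint one-world frames is valid on their disjoint union (validity is preserved under disjoint unions). Each one-world frame has |W|=1≤2, but the union has |W|=3.
So the class is not modally definable.

No — not modally definable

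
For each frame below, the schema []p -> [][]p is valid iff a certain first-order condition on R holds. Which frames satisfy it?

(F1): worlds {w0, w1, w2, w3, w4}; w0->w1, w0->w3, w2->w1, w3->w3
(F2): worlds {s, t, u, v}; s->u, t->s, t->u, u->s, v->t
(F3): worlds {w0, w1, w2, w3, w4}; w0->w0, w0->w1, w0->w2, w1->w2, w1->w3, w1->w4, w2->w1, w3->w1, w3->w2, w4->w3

(F1)

This is the axiom for transitivity; its first-order frame correspondent is forall x forall y forall z (Rxy & Ryz -> Rxz).
(F1): ✓.
(F2): fails — Rus and Rsu but not Ruu.
(F3): fails — Rw1w2 and Rw2w1 but not Rw1w1.
Valid on: (F1).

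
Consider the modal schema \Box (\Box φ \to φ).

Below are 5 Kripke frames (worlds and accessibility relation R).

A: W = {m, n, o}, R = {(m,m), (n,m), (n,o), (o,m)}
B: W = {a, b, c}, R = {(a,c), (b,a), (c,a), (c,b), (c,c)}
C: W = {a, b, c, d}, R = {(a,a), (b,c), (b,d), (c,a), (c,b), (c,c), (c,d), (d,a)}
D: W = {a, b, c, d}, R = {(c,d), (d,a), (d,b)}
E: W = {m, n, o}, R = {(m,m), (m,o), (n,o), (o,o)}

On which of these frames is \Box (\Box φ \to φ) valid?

Frame correspondent (Sahlqvist): \forall x \forall y (Rxy \to Ryy) — i.e. shift-reflexivity.
A: fails — Rno but not Roo.
B: fails — Rba but not Raa.
C: fails — Rcd but not Rdd.
D: fails — Rdb but not Rbb.
E: ✓.

E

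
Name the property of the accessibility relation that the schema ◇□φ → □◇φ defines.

Suppose ◇□φ→□◇φ is valid. Take Rxy, Rxz and set V(φ)={w : Ryw}. Then □φ at y so ◇□φ at x, so □◇φ at x, so ◇φ at z, giving w with Rzw and Ryw.
Conversely, on a frame with convergence the schema holds at every world under every valuation.
So the correspondent is convergence.

convergence: ∀x ∀y ∀z (Rxy ∧ Rxz → ∃w (Ryw ∧ Rzw))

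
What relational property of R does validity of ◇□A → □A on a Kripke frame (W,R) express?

the Euclidean property

Equivalently (dual form): ◇A → □◇A.
Suppose ◇A→□◇A is valid. Take Rxy, Rxz and set V(A)={y}. Then ◇A at x, so □◇A at x, so ◇A at z, so some w with Rzw has A; w=y, i.e. Rzy. By symmetry of the argument, Ryz.
Conversely, on a frame with the Euclidean property the schema holds at every world under every valuation.
Frame condition: ∀x ∀y ∀z (Rxy ∧ Rxz → Ryz).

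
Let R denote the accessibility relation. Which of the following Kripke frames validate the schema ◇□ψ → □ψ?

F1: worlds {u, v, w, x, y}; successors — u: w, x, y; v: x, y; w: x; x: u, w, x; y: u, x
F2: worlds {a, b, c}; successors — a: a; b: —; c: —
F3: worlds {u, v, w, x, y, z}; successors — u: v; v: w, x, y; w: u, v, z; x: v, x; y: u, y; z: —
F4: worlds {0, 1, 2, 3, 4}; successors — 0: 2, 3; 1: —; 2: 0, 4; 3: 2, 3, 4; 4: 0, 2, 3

F2

The schema corresponds to a generalized confluence (Geach) condition: ∀x ∀y ∀z ((xRy ∧ xRz) → ∃w (yRw ∧ z = w)).
F1: fails — uRw, uRw but no t with wRt and w=t.
F2: ✓.
F3: fails — uRv, uRv but no t with vRt and v=t.
F4: fails — 0R2, 0R2 but no w with 2Rw and 2=w.
Valid on: F2.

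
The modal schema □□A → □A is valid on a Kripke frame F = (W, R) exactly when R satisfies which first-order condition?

Suppose □□A→□A is valid. Take Rxy and set V(A)={w : xR²w}. Then □□A at x, so □A at x, so A at y, i.e. ∃z(Rxz∧Rzy).

density: ∀x ∀y (Rxy → ∃z (Rxz ∧ Rzy))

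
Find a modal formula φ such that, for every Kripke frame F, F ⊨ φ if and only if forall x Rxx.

The condition is reflexivity. The T schema □r → r defines it.
Suppose □r→r is valid. At any x set V(r)={w : Rxw}. Then □r holds at x, so r holds at x, i.e. Rxx.

□r → r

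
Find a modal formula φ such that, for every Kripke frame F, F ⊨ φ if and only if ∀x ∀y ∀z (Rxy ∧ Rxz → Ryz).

◇q → □◇q

A defining formula is ◇q → □◇q (the 5 axiom).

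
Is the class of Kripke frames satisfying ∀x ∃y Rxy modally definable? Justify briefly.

The condition is seriality. A defining modal formula is □p → ◇p.
Suppose □p→◇p is valid. At any x set V(p)=W. Then □p at x, so ◇p at x, so x has a successor.

Yes — defined by □p → ◇p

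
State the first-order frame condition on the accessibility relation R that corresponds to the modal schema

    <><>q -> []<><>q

forall x forall y forall z ((x R^2 y & xRz) -> exists w (y = w & z R^2 w))

This is a Sahlqvist (Geach-type) schema ◇^2□^0q → □^1◇^2q.
First-order correspondent: forall x forall y forall z ((x R^2 y & xRz) -> exists w (y = w & z R^2 w)).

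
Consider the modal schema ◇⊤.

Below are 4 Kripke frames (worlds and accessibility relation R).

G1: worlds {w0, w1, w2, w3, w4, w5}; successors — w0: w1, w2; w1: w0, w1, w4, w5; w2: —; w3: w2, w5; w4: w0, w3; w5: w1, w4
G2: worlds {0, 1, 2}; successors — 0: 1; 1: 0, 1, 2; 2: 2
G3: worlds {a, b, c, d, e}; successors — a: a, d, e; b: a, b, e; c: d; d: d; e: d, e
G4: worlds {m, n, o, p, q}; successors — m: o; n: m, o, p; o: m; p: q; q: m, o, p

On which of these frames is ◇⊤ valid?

G2, G3, G4

This is the axiom for seriality; its first-order frame correspondent is ∀x ∃y Rxy.
G1: fails — world w2 has no successor.
G2: ✓.
G3: ✓.
G4: ✓.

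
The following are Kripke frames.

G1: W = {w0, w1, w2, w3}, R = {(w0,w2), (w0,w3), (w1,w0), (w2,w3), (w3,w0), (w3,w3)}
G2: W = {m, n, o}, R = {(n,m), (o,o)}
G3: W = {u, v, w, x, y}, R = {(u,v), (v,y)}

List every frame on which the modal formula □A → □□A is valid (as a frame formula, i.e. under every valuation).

G2

This is the axiom for transitivity; its first-order frame correspondent is ∀x ∀y ∀z (Rxy ∧ Ryz → Rxz).
G1: fails — Rw1w0 and Rw0w2 but not Rw1w2.
G2: satisfies the condition.
G3: fails — Ruv and Rvy but not Ruy.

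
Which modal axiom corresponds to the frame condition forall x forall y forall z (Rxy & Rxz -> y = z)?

A defining formula is ◇s → □s (the CD axiom).

◇s → □s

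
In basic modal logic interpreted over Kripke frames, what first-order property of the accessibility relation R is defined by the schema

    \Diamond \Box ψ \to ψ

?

This schema is equivalent to the B axiom ψ → □◇ψ.
It corresponds to symmetry: \forall x \forall y (Rxy \to Ryx).

symmetry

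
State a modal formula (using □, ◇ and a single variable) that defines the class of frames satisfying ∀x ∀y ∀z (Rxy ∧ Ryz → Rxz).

□q → □□q

A defining formula is □q → □□q (the 4 axiom).
Suppose □q→□□q is valid. Take Rxy, Ryz and set V(q)={w : Rxw}. Then □q at x, so □□q at x, so □q at y, so q at z, i.e. Rxz.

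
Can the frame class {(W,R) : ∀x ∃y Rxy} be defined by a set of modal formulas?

The condition is seriality. A defining modal formula is □r → ◇r.
Suppose □r→◇r is valid. At any x set V(r)=W. Then □r at x, so ◇r at x, so x has a successor.

Definable; □r → ◇r defines it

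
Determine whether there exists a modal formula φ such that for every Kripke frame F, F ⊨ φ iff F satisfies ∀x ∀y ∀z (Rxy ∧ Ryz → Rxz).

Yes — defined by □p → □□p

Yes: it is transitivity, defined by the 4 schema □p → □□p.
Suppose □p→□□p is valid. Take Rxy, Ryz and set V(p)={w : Rxw}. Then □p at x, so □□p at x, so □p at y, so p at z, i.e. Rxz.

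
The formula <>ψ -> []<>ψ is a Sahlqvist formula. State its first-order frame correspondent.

the Euclidean property

Suppose ◇ψ→□◇ψ is valid. Take Rxy, Rxz and set V(ψ)={y}. Then ◇ψ at x, so □◇ψ at x, so ◇ψ at z, so some w with Rzw has ψ; w=y, i.e. Rzy. By symmetry of the argument, Ryz.
The converse is a direct semantic check.
Frame condition: forall x forall y forall z (Rxy & Rxz -> Ryz).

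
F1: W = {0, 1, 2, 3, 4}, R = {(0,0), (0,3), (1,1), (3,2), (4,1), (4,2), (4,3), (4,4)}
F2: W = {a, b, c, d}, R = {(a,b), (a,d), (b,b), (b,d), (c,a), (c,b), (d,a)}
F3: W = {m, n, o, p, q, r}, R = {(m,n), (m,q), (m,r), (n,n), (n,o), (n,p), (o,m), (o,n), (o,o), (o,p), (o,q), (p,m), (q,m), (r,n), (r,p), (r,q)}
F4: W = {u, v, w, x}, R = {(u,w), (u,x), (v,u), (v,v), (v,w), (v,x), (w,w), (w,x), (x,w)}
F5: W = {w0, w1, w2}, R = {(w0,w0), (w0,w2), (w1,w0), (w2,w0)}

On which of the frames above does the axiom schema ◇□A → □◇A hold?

The schema corresponds to convergence: ∀x ∀y ∀z (Rxy ∧ Rxz → ∃w (Ryw ∧ Rzw)).
F1: fails — R00 and R03 but 0 and 3 have no common successor.
F2: fails — Rab and Rad but b and d have no common successor.
F3: fails — Rmr and Rmq but r and q have no common successor.
F4: holds.
F5: holds.

F4, F5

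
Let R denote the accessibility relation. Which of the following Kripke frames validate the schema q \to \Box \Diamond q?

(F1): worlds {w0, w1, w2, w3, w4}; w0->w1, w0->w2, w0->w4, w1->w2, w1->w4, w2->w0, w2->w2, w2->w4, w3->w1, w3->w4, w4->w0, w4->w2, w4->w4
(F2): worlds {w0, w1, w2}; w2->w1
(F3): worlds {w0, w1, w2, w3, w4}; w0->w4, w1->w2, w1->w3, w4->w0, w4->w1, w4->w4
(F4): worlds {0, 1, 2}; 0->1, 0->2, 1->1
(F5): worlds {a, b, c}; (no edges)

(F5)

Frame correspondent (Sahlqvist): \forall x \forall y (Rxy \to Ryx) — i.e. symmetry.
(F1): fails — Rw1w2 but not Rw2w1.
(F2): fails — Rw2w1 but not Rw1w2.
(F3): fails — Rw1w2 but not Rw2w1.
(F4): fails — R01 but not R10.
(F5): holds.
Valid on: (F5).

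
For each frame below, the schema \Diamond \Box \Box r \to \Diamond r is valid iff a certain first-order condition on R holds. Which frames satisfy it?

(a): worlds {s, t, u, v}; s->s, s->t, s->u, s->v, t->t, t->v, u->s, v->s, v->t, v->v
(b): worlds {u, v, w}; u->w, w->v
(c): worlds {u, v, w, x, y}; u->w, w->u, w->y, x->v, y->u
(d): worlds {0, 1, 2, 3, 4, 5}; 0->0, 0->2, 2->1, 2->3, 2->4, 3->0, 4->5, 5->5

The schema corresponds to a generalized confluence (Geach) condition: \forall x \forall y (xRy \to \exists w (y R^2 w \wedge xRw)).
(a): satisfies the condition.
(b): fails — uRw but no t with wR²t and uRt.
(c): fails — wRy but no t with yR²t and wRt.
(d): fails — 2R1 but no w with 1R²w and 2Rw.
Valid on: (a).

(a)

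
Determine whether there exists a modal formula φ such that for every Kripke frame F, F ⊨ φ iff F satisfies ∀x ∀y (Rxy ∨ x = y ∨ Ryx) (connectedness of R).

If a class were modally definable it would be closed under disjoint unions (Goldblatt–Thomason).
Take 2 disjoint single-world reflexive frames: each is trivially connected, but their disjoint union has 2 worlds with no edge between distinct components, so it is not connected.
Hence connectedness of R is not modally definable.

No — not modally definable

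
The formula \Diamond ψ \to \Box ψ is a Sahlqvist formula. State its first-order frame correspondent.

Suppose ◇ψ→□ψ is valid. Take Rxy, Rxz and set V(ψ)={y}. Then ◇ψ at x, so □ψ at x, so ψ at z, i.e. z=y.

partial functionality: \forall x \forall y \forall z (Rxy \wedge Rxz \to y = z)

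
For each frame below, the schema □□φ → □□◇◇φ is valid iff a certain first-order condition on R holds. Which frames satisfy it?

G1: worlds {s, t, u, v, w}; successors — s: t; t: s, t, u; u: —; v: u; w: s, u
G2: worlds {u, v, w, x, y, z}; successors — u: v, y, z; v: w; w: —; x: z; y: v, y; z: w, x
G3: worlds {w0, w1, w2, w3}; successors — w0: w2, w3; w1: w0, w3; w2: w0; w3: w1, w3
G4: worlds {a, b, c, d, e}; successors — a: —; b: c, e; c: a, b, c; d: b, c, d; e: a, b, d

This is the axiom for a generalized confluence (Geach) condition; its first-order frame correspondent is ∀x ∀z (xR²z → ∃w (xR²w ∧ zR²w)).
G1: fails — sR²u but no w* with sR²w* and uR²w*.
G2: fails — uR²v but no t with uR²t and vR²t.
G3: ✓.
G4: fails — bR²a but no w with bR²w and aR²w.
Valid on: G3.

G3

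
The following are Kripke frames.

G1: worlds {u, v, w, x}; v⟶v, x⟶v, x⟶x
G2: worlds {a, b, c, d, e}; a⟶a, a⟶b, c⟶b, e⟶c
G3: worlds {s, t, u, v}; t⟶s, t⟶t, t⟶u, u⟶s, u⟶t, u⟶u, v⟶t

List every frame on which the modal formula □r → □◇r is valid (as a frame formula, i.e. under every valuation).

This is the axiom for a generalized confluence (Geach) condition; its first-order frame correspondent is ∀x ∀z (xRz → ∃w (xRw ∧ zRw)).
G1: satisfies the condition.
G2: fails — aRb but no w with aRw and bRw.
G3: fails — tRs but no w with tRw and sRw.
Valid on: G1.

G1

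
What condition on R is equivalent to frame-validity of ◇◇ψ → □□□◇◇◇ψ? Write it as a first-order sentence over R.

∀x ∀y ∀z ((xR²y ∧ xR³z) → ∃w (y = w ∧ zR³w))

This is a Sahlqvist (Geach-type) schema ◇^2□^0ψ → □^3◇^3ψ.
First-order correspondent: ∀x ∀y ∀z ((xR²y ∧ xR³z) → ∃w (y = w ∧ zR³w)).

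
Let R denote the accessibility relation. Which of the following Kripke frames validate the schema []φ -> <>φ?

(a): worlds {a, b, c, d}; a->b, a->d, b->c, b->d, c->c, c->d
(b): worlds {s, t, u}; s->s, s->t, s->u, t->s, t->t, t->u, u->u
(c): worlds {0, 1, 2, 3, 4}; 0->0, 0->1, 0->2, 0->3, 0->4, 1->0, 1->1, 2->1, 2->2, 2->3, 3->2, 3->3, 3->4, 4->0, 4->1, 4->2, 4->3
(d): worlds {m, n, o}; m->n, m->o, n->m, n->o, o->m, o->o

(b), (c), (d)

This is the axiom for seriality; its first-order frame correspondent is forall x exists y Rxy.
(a): fails — world d has no successor.
(b): satisfies the condition.
(c): satisfies the condition.
(d): satisfies the condition.
Valid on: (b), (c), (d).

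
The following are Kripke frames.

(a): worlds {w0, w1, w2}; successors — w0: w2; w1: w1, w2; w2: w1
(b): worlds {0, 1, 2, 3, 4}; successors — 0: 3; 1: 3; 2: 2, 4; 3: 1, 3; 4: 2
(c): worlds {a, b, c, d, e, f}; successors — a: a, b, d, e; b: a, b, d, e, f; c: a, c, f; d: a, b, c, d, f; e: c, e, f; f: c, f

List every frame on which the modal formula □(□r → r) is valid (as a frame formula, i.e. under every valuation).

(c)

Frame correspondent (Sahlqvist): ∀x ∀y (Rxy → Ryy) — i.e. shift-reflexivity.
(a): fails — Rw1w2 but not Rw2w2.
(b): fails — R31 but not R11.
(c): holds.
Valid on: (c).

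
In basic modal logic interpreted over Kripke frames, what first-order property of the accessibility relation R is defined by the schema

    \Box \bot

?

Emptiness of R

□⊥ is valid iff no world has any successor (otherwise □⊥ fails at any world with one).
The converse is a direct semantic check.
Frame condition: \forall x \forall y \neg Rxy.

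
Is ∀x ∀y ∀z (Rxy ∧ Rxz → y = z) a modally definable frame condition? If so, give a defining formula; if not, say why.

Definable; ◇r → □r defines it

This is a Sahlqvist condition; the CD axiom ◇r → □r defines it.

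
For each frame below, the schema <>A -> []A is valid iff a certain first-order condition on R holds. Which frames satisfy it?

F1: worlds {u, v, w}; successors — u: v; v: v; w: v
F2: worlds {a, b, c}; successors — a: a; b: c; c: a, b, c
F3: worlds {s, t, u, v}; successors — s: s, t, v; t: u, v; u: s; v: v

This is the axiom for partial functionality; its first-order frame correspondent is forall x forall y forall z (Rxy & Rxz -> y = z).
F1: ✓.
F2: fails — c sees both a and b.
F3: fails — s sees both s and t.

F1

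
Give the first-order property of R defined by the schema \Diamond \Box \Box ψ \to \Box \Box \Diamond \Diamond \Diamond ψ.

\forall x \forall y \forall z ((xRy \wedge x R^2 z) \to \exists w (y R^2 w \wedge z R^3 w))

This is a Sahlqvist (Geach-type) schema ◇^1□^2ψ → □^2◇^3ψ.
Minimal-valuation argument: fix x; take any y with xR^1y and any z with xR^2z. Set V(ψ) to the set of worlds R-reachable from y in exactly 2 steps. Then □^2ψ holds at y, so the antecedent holds at x; validity forces ◇^3ψ at z, giving a w with zR^3w and yR^2w.
First-order correspondent: \forall x \forall y \forall z ((xRy \wedge x R^2 z) \to \exists w (y R^2 w \wedge z R^3 w)).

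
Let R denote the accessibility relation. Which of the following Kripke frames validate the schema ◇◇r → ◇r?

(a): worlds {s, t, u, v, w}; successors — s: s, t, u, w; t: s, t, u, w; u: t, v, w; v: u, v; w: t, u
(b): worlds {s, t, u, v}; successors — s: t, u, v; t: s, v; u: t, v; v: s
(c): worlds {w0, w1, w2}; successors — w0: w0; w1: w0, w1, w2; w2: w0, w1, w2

(c)

Frame correspondent (Sahlqvist): ∀x ∀y ∀z (Rxy ∧ Ryz → Rxz) — i.e. transitivity.
(a): fails — Ruv and Rvu but not Ruu.
(b): fails — Ruv and Rvs but not Rus.
(c): ✓.
Valid on: (c).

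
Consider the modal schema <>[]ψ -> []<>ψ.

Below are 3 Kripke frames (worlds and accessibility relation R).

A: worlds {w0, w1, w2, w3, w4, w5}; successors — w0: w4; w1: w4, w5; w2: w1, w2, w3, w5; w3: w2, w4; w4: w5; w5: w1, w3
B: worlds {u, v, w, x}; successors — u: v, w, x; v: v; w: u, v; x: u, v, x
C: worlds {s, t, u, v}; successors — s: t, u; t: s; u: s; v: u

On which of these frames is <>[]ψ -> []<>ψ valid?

Frame correspondent (Sahlqvist): forall x forall y forall z (Rxy & Rxz -> exists w (Ryw & Rzw)) — i.e. convergence.
A: fails — Rw1w5 and Rw1w4 but w5 and w4 have no common successor.
B: holds.
C: holds.

B, C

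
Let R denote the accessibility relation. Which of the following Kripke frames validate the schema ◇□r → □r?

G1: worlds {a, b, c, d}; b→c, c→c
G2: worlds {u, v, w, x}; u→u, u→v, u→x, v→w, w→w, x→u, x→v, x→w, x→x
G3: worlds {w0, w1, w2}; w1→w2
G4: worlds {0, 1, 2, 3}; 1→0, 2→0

The schema corresponds to the Euclidean property: ∀x ∀y ∀z (Rxy ∧ Rxz → Ryz).
G1: satisfies the condition.
G2: fails — Ruv and Ruv but not Rvv.
G3: fails — Rw1w2 and Rw1w2 but not Rw2w2.
G4: fails — R10 and R10 but not R00.

G1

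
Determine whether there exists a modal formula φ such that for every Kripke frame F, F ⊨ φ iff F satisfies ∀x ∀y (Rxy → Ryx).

This is a Sahlqvist condition; the B axiom r → □◇r defines it.
Suppose r→□◇r is valid. Take Rxy and set V(r)={x}. Then r at x, so □◇r at x, so ◇r at y, so some z with Ryz has r; z=x, i.e. Ryx.

Definable; r → □◇r defines it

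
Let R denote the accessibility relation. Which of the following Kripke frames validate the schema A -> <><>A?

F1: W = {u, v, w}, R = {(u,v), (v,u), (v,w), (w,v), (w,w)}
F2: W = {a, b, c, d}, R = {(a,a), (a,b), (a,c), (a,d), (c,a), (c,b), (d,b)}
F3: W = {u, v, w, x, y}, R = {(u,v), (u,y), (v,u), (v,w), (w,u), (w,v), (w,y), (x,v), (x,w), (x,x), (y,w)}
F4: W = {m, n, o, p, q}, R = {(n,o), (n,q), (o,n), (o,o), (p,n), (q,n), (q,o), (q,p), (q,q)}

Frame correspondent (Sahlqvist): forall x exists w (x = w & x R^2 w) — i.e. a generalized confluence (Geach) condition.
F1: satisfies the condition.
F2: fails — at b but no w with b=w and bR²w.
F3: satisfies the condition.
F4: fails — at m but no w with m=w and mR²w.

F1, F3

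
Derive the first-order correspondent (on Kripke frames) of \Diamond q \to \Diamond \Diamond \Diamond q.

This is a Sahlqvist (Geach-type) schema ◇^1□^0q → □^0◇^3q.
Minimal-valuation argument: fix x; take any y with xR^1y and any z with xR^0z. Set V(q) to the set of worlds R-reachable from y in exactly 0 steps. Then □^0q holds at y, so the antecedent holds at x; validity forces ◇^3q at z, giving a w with zR^3w and yR^0w.
First-order correspondent: \forall x \forall y (xRy \to \exists w (y = w \wedge x R^3 w)).

\forall x \forall y (xRy \to \exists w (y = w \wedge x R^3 w))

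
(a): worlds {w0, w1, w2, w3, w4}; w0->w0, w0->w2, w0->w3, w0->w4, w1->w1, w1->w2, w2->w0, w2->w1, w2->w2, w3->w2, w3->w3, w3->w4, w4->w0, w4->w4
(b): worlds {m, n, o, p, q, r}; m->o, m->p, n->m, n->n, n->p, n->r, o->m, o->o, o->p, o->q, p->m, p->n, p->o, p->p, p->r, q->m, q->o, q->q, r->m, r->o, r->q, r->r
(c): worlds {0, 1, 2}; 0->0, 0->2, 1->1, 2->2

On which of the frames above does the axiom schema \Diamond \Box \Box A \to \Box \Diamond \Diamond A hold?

(a), (b), (c)

The schema corresponds to a generalized confluence (Geach) condition: \forall x \forall y \forall z ((xRy \wedge xRz) \to \exists w (y R^2 w \wedge z R^2 w)).
(a): condition met.
(b): condition met.
(c): condition met.
Valid on: (a), (b), (c).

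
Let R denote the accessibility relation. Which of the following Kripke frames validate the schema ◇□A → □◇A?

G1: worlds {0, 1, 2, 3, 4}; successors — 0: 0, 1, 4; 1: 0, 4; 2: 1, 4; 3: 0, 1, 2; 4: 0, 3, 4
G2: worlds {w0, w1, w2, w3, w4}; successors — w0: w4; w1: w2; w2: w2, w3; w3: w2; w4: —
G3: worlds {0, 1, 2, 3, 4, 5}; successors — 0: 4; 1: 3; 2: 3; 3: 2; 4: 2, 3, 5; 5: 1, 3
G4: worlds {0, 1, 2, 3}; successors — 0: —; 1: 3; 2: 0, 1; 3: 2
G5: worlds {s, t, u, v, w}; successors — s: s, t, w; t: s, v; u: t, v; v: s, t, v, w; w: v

G1

This is the axiom for convergence; its first-order frame correspondent is ∀x ∀y ∀z (Rxy ∧ Rxz → ∃w (Ryw ∧ Rzw)).
G1: ✓.
G2: fails — Rw0w4 and Rw0w4 but w4 and w4 have no common successor.
G3: fails — R45 and R43 but 5 and 3 have no common successor.
G4: fails — R20 and R20 but 0 and 0 have no common successor.
G5: fails — Rsw and Rss but w and s have no common successor.
Valid on: G1.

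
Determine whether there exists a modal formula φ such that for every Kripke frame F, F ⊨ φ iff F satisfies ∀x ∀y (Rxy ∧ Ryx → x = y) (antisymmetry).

No

Modal frame validity is preserved under surjective bounded morphisms.
The 4-cycle (worlds 0,1,2,3 with 0→1→2→3→0) is antisymmetric. Sending even-indexed worlds to s and odd-indexed worlds to t is a surjective bounded morphism onto the two-world frame with s↔t, which is not antisymmetric.
So no modal formula (or set of formulas) defines exactly the antisymmetric frames.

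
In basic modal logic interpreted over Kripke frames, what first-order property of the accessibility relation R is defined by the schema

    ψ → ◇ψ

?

reflexivity: ∀x Rxx

Equivalently (dual form): □ψ → ψ.
Suppose □ψ→ψ is valid. At any x set V(ψ)={w : Rxw}. Then □ψ holds at x, so ψ holds at x, i.e. Rxx.
Conversely, on a frame with reflexivity the schema holds at every world under every valuation.
Frame condition: ∀x Rxx.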